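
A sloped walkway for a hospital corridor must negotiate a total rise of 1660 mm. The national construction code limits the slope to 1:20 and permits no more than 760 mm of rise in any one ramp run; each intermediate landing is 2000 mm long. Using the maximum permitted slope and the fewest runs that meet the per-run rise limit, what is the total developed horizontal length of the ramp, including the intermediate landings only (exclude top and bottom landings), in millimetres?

At most 760 each: 1660/760 = 2.18, giving 3 ramp runs. That means 2 intermediate landings.
Horizontal run for 1660 mm of rise at 1:20 is 1660 × 20 = 33200 mm.
2 intermediate landings contribute 2 × 2000 = 4000 mm.
Total developed length = 33200 + 4000 = 37200 mm.

37200 mm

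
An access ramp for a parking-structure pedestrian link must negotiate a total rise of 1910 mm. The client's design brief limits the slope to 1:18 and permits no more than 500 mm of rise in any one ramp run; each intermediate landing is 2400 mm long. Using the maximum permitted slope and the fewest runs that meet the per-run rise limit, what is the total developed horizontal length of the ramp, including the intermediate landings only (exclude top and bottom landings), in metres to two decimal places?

41.58 m

At most 500 each: 1910/500 = 3.82, giving 4 ramp runs. That means 3 intermediate landings.
Ramp run (horizontal) at 1:18: 1910 × 18 = 34380 mm.
Intermediate landings: 3 × 2400 = 7200 mm.
Developed length = 34380 + 7200 = 41580 mm.
= 41.58 m.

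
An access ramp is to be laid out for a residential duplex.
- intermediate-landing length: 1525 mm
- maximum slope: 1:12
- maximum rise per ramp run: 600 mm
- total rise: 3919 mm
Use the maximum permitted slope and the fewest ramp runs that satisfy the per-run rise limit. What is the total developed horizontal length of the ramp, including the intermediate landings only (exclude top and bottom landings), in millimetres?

⌈3919/600⌉ = 7 ramp runs. That means 6 intermediate landings.
Ramp run (horizontal) at 1:12: 3919 × 12 = 47028 mm.
6 intermediate landings contribute 6 × 1525 = 9150 mm.
Developed length = 47028 + 9150 = 56178 mm.

56178 mm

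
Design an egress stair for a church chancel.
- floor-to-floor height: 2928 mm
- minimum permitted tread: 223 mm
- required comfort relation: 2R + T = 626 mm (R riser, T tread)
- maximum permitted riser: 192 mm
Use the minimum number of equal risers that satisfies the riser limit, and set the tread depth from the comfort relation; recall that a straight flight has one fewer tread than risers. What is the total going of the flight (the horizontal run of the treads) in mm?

2928 / 192 = 15.25, so 16 risers are needed.
R = 2928 ÷ 16 = 183 mm.
T = 626 − 2·183 = 260 mm, which satisfies the 223 mm minimum.
Going = (16 − 1) × 260 = 3900 mm.

3900 mm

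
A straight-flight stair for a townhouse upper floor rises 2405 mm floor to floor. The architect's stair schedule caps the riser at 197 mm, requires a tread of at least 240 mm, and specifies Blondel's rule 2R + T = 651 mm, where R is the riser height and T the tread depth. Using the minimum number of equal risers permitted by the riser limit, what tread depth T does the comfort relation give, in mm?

281 mm

2405 / 197 = 12.208 → round up to 13 risers.
R = 2405 ÷ 13 = 185 mm.
Tread T = 651 − 2 × 185 = 281 mm (≥ 240 mm).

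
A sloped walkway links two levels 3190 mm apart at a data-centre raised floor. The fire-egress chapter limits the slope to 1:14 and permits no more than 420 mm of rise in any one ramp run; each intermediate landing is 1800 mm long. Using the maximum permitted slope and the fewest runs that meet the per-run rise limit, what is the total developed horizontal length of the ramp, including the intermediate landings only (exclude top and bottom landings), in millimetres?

⌈3190/420⌉ = 8 ramp runs. That means 7 intermediate landings.
Ramp run (horizontal) at 1:14: 3190 × 14 = 44660 mm.
7 intermediate landings contribute 7 × 1800 = 12600 mm.
Developed length = 44660 + 12600 = 57260 mm.

57260 mm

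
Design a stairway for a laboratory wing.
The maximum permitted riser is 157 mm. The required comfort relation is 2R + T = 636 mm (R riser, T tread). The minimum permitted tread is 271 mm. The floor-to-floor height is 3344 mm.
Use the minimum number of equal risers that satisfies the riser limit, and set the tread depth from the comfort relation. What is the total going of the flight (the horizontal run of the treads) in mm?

6972 mm

At most 157 each: 3344/157 = 21.30, giving 22 risers.
R = 3344 ÷ 22 = 152 mm.
From 2R + T = 636: T = 636 − 304 = 332 mm.
Going = (22 − 1) × 332 = 6972 mm.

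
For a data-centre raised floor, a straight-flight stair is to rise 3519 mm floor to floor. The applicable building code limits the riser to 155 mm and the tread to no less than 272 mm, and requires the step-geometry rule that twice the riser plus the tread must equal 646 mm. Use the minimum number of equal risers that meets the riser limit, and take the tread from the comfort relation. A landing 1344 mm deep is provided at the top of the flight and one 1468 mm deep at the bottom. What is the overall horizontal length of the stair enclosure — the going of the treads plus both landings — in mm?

3519 / 155 = 22.703 → round up to 23 risers.
Each riser is 3519/23 = 153 mm (≤ 155 mm).
Tread T = 646 − 2 × 153 = 340 mm (≥ 272 mm).
Going = (23 − 1) × 340 = 7480 mm.
Enclosure = 7480 + 1344 + 1468 = 10292 mm.

10292 mm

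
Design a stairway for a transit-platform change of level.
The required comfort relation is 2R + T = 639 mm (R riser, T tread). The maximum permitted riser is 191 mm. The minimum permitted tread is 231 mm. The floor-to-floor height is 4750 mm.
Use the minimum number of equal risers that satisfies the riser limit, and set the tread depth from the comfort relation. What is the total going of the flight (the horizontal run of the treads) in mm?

6216 mm

⌈4750/191⌉ = 25 risers.
R = 4750 ÷ 25 = 190 mm.
Tread T = 639 − 2 × 190 = 259 mm (≥ 231 mm).
Going = (25 − 1) × 259 = 6216 mm.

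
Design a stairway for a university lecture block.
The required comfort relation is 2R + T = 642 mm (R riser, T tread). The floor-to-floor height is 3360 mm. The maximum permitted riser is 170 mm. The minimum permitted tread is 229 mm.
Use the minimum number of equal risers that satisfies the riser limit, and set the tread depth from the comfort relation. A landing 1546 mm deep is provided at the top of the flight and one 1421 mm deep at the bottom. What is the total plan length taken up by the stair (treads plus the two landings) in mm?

8781 mm

⌈3360/170⌉ = 20 risers.
Each riser is 3360/20 = 168 mm (≤ 170 mm).
Tread T = 642 − 2 × 168 = 306 mm (≥ 229 mm).
Going = (20 − 1) × 306 = 5814 mm.
Add landings: 5814 + 1546 + 1421 = 8781 mm.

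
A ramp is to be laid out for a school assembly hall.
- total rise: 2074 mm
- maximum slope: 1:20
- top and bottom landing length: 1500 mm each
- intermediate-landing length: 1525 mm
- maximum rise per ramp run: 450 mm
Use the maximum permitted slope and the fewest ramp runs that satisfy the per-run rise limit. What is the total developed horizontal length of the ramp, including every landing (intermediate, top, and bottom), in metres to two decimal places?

At most 450 each: 2074/450 = 4.61, giving 5 ramp runs. That means 4 intermediate landings.
Horizontal run for 2074 mm of rise at 1:20 is 2074 × 20 = 41480 mm.
Intermediate landings: 4 × 1525 = 6100 mm.
Top and bottom landings: 2 × 1500 = 3000 mm.
Total = 41480 + 6100 + 3000 = 50580 mm.
= 50.58 m.

50.58 m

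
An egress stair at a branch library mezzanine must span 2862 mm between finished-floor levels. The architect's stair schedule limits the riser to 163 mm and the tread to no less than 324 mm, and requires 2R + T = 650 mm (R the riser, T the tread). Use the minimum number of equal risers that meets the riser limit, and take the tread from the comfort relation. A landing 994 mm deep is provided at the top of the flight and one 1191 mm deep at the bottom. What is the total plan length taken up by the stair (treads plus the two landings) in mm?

7829 mm

⌈2862/163⌉ = 18 risers.
R = 2862 ÷ 18 = 159 mm.
Tread T = 650 − 2 × 159 = 332 mm (≥ 324 mm).
Going = (18 − 1) × 332 = 5644 mm.
Add landings: 5644 + 994 + 1191 = 7829 mm.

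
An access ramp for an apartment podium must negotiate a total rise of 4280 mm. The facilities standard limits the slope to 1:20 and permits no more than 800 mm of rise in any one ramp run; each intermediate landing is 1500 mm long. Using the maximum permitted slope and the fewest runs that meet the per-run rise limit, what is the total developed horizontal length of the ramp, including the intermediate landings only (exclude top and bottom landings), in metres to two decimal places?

At most 800 each: 4280/800 = 5.35, giving 6 ramp runs. That means 5 intermediate landings.
Horizontal run for 4280 mm of rise at 1:20 is 4280 × 20 = 85600 mm.
5 intermediate landings contribute 5 × 1500 = 7500 mm.
Developed length = 85600 + 7500 = 93100 mm.
= 93.10 m.

93.10 m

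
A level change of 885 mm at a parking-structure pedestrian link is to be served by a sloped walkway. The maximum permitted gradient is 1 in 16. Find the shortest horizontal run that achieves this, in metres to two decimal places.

At 1:16 the run is 16 × 885 = 14160 mm.
14160 mm = 14.16 m.

14.16 m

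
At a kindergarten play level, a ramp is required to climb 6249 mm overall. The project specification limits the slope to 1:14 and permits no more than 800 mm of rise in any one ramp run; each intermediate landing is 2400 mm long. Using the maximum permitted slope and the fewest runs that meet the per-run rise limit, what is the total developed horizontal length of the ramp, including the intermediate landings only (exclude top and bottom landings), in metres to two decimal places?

104.29 m

6249 / 800 = 7.81, so 8 ramp runs are needed. That means 7 intermediate landings.
Ramp run (horizontal) at 1:14: 6249 × 14 = 87486 mm.
7 intermediate landings contribute 7 × 2400 = 16800 mm.
Developed length = 87486 + 16800 = 104286 mm.
= 104.29 m.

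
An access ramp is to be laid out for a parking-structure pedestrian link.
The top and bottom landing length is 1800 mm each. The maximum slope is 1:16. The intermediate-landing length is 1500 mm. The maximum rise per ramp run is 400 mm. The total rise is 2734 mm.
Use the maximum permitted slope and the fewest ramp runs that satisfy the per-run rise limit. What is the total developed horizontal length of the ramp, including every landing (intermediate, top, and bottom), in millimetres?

2734 / 400 = 6.835 → round up to 7 ramp runs. That means 6 intermediate landings.
Ramp run (horizontal) at 1:16: 2734 × 16 = 43744 mm.
6 intermediate landings contribute 6 × 1500 = 9000 mm.
Top and bottom landings: 2 × 1800 = 3600 mm.
Total = 43744 + 9000 + 3600 = 56344 mm.

56344 mm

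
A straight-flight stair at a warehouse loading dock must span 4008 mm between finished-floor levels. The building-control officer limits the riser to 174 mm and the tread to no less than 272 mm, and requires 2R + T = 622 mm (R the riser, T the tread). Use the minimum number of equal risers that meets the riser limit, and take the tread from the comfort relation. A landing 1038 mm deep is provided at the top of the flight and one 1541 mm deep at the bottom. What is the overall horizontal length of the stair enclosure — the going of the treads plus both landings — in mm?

9203 mm

4008 / 174 = 23.034 → round up to 24 risers.
R = 4008 ÷ 24 = 167 mm.
T = 622 − 2·167 = 288 mm, which satisfies the 272 mm minimum.
Going = (24 − 1) × 288 = 6624 mm.
Enclosure = 6624 + 1038 + 1541 = 9203 mm.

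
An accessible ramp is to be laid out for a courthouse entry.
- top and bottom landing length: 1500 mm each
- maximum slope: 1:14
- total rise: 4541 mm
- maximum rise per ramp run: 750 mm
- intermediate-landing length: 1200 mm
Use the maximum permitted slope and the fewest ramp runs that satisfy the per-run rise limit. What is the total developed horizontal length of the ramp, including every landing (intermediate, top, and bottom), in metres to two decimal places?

4541 / 750 = 6.055 → round up to 7 ramp runs. That means 6 intermediate landings.
Horizontal run for 4541 mm of rise at 1:14 is 4541 × 14 = 63574 mm.
6 intermediate landings contribute 6 × 1200 = 7200 mm.
Top and bottom landings: 2 × 1500 = 3000 mm.
Total = 63574 + 7200 + 3000 = 73774 mm.
= 73.77 m.

73.77 m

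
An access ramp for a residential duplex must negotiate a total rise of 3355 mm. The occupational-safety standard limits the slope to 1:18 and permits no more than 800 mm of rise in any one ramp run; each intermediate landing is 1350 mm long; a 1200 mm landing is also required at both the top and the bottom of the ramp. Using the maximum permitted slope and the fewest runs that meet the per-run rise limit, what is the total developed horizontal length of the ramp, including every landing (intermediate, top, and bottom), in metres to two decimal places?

⌈3355/800⌉ = 5 ramp runs. That means 4 intermediate landings.
Horizontal run for 3355 mm of rise at 1:18 is 3355 × 18 = 60390 mm.
4 intermediate landings contribute 4 × 1350 = 5400 mm.
Top and bottom landings: 2 × 1200 = 2400 mm.
Total = 60390 + 5400 + 2400 = 68190 mm.
= 68.19 m.

68.19 m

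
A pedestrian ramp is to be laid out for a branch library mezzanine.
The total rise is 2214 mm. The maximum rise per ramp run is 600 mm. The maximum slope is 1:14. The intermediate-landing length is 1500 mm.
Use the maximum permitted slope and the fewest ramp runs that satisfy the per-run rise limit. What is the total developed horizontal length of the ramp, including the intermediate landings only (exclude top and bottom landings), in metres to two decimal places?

35.50 m

At most 600 each: 2214/600 = 3.69, giving 4 ramp runs. That means 3 intermediate landings.
Horizontal run for 2214 mm of rise at 1:14 is 2214 × 14 = 30996 mm.
Intermediate landings: 3 × 1500 = 4500 mm.
Total developed length = 30996 + 4500 = 35496 mm.
= 35.50 m.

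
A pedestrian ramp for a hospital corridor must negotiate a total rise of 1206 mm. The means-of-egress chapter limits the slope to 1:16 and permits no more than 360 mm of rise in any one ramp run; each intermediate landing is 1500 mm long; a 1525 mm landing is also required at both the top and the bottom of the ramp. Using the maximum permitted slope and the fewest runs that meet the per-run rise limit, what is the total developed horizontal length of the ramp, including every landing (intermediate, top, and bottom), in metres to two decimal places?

26.85 m

1206 / 360 = 3.350 → round up to 4 ramp runs. That means 3 intermediate landings.
Horizontal run for 1206 mm of rise at 1:16 is 1206 × 16 = 19296 mm.
3 intermediate landings contribute 3 × 1500 = 4500 mm.
Top and bottom landings: 2 × 1525 = 3050 mm.
Total = 19296 + 4500 + 3050 = 26846 mm.
= 26.85 m.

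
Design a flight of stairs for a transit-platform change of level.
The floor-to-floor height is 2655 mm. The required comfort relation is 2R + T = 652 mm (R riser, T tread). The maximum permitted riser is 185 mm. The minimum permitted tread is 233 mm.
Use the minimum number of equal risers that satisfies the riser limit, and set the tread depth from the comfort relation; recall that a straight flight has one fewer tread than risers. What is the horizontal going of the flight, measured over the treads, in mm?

4172 mm

At most 185 each: 2655/185 = 14.35, giving 15 risers.
R = 2655 ÷ 15 = 177 mm.
From 2R + T = 652: T = 652 − 354 = 298 mm.
Treads = 15 − 1 = 14; going = 14 × 298 = 4172 mm.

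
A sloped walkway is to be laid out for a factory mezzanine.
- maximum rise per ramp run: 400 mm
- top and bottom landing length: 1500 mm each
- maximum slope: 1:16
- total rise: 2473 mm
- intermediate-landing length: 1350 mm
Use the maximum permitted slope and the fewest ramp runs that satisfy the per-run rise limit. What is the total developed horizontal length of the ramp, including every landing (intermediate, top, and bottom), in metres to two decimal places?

⌈2473/400⌉ = 7 ramp runs. That means 6 intermediate landings.
Ramp run (horizontal) at 1:16: 2473 × 16 = 39568 mm.
Intermediate landings: 6 × 1350 = 8100 mm.
Top and bottom landings: 2 × 1500 = 3000 mm.
Total = 39568 + 8100 + 3000 = 50668 mm.
= 50.67 m.

50.67 m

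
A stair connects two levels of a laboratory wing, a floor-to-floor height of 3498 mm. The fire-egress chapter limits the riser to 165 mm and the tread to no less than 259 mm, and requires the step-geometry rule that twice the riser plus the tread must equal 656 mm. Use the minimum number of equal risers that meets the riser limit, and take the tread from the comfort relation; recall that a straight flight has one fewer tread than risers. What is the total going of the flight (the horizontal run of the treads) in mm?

⌈3498/165⌉ = 22 risers.
Riser R = 3498 / 22 = 159 mm, within the 165 mm limit.
From 2R + T = 656: T = 656 − 318 = 338 mm.
22 risers give 21 treads; going = 21 × 338 = 7098 mm.

7098 mm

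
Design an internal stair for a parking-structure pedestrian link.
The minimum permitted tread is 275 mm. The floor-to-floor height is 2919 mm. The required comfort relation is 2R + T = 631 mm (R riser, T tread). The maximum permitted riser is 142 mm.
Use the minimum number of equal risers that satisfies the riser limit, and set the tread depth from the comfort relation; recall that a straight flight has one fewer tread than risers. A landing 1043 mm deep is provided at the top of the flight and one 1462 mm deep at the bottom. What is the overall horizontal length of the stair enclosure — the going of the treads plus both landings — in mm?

2919 / 142 = 20.56, so 21 risers are needed.
R = 2919 ÷ 21 = 139 mm.
T = 631 − 2·139 = 353 mm, which satisfies the 275 mm minimum.
Going = (21 − 1) × 353 = 7060 mm.
Enclosure = 7060 + 1043 + 1462 = 9565 mm.

9565 mm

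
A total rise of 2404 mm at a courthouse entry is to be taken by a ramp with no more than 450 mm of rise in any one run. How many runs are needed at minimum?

⌈2404/450⌉ = 6 ramp runs.

6 runs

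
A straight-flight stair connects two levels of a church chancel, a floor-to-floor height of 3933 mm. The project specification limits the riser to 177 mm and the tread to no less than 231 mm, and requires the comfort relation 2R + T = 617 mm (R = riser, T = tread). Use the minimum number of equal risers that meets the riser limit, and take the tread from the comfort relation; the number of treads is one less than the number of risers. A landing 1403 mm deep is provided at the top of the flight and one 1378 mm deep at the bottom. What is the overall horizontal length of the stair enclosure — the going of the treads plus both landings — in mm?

3933 / 177 = 22.22, so 23 risers are needed.
Riser R = 3933 / 23 = 171 mm, within the 177 mm limit.
From 2R + T = 617: T = 617 − 342 = 275 mm.
23 risers give 22 treads; going = 22 × 275 = 6050 mm.
Add landings: 6050 + 1403 + 1378 = 8831 mm.

8831 mm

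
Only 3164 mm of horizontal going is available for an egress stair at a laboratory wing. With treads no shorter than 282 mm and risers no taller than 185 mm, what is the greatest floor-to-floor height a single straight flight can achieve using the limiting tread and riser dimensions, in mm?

Treads that fit: ⌊3164 / 282⌋ = 11.
Risers = treads + 1 = 12.
Maximum height = 12 × 185 = 2220 mm.

2220 mm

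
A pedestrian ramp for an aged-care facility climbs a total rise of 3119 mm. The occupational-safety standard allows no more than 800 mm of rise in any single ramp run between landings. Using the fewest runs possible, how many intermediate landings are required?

3 intermediate landings

⌈3119/800⌉ = 4 ramp runs.
4 runs are separated by 3 intermediate landings.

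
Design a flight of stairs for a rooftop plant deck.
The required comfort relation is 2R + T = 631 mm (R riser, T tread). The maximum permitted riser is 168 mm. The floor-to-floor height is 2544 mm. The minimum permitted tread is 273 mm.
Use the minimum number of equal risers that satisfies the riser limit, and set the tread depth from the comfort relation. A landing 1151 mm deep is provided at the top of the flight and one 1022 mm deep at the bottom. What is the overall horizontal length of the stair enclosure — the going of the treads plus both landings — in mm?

6868 mm

⌈2544/168⌉ = 16 risers.
Each riser is 2544/16 = 159 mm (≤ 168 mm).
Tread T = 631 − 2 × 159 = 313 mm (≥ 273 mm).
Treads = 16 − 1 = 15; going = 15 × 313 = 4695 mm.
Enclosure = 4695 + 1151 + 1022 = 6868 mm.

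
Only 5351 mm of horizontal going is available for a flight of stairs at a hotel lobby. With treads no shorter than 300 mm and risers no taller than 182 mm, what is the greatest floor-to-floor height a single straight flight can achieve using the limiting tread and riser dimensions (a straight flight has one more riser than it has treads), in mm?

3276 mm

5351 / 300 = 17.84, so 17 treads fit.
Risers = treads + 1 = 18.
Maximum height = 18 × 182 = 3276 mm.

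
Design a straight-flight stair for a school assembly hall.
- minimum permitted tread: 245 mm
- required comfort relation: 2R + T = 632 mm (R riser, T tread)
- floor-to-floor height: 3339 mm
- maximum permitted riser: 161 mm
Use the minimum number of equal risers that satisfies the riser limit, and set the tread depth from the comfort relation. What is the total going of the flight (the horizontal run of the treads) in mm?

⌈3339/161⌉ = 21 risers.
R = 3339 ÷ 21 = 159 mm.
From 2R + T = 632: T = 632 − 318 = 314 mm.
21 risers give 20 treads; going = 20 × 314 = 6280 mm.

6280 mm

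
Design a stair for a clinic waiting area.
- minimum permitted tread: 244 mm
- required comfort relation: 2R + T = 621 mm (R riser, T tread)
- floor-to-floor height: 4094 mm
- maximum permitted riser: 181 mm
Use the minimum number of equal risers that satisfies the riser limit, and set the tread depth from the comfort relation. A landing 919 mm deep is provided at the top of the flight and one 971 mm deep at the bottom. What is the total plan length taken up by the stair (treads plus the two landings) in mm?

7720 mm

4094 / 181 = 22.619 → round up to 23 risers.
Each riser is 4094/23 = 178 mm (≤ 181 mm).
T = 621 − 2·178 = 265 mm, which satisfies the 244 mm minimum.
23 risers give 22 treads; going = 22 × 265 = 5830 mm.
Add landings: 5830 + 919 + 971 = 7720 mm.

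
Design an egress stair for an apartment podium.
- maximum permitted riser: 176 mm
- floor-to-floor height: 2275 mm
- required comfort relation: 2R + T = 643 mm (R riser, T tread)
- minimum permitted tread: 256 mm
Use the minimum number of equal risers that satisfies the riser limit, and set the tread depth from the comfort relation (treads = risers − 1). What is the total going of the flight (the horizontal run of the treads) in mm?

At most 176 each: 2275/176 = 12.93, giving 13 risers.
Riser R = 2275 / 13 = 175 mm, within the 176 mm limit.
T = 643 − 2·175 = 293 mm, which satisfies the 256 mm minimum.
13 risers give 12 treads; going = 12 × 293 = 3516 mm.

3516 mm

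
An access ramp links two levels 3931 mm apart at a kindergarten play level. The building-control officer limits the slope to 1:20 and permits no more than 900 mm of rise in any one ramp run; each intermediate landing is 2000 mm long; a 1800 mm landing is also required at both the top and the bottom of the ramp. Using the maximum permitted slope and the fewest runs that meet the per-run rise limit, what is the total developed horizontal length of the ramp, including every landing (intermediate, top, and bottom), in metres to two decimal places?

90.22 m

3931 / 900 = 4.368 → round up to 5 ramp runs. That means 4 intermediate landings.
Horizontal run for 3931 mm of rise at 1:20 is 3931 × 20 = 78620 mm.
4 intermediate landings contribute 4 × 2000 = 8000 mm.
Top and bottom landings: 2 × 1800 = 3600 mm.
Total = 78620 + 8000 + 3600 = 90220 mm.
= 90.22 m.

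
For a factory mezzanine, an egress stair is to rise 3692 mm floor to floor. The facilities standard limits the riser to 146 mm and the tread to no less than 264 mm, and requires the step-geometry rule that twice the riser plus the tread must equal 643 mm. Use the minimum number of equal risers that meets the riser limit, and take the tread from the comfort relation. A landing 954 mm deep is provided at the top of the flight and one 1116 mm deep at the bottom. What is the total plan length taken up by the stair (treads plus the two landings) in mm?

At most 146 each: 3692/146 = 25.29, giving 26 risers.
Each riser is 3692/26 = 142 mm (≤ 146 mm).
Tread T = 643 − 2 × 142 = 359 mm (≥ 264 mm).
26 risers give 25 treads; going = 25 × 359 = 8975 mm.
Enclosure = 8975 + 954 + 1116 = 11045 mm.

11045 mm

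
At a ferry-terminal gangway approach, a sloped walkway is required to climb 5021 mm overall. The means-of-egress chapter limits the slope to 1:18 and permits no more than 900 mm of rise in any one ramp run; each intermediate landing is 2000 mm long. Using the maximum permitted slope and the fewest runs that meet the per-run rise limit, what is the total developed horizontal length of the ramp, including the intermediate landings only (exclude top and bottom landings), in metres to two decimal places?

100.38 m

5021 / 900 = 5.579 → round up to 6 ramp runs. That means 5 intermediate landings.
Ramp run (horizontal) at 1:18: 5021 × 18 = 90378 mm.
Intermediate landings: 5 × 2000 = 10000 mm.
Developed length = 90378 + 10000 = 100378 mm.
= 100.38 m.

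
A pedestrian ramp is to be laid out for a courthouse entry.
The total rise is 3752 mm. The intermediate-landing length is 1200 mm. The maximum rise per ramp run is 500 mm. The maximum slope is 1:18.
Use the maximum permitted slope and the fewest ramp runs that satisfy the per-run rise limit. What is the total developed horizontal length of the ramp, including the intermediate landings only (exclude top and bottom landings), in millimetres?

3752 / 500 = 7.50, so 8 ramp runs are needed. That means 7 intermediate landings.
Horizontal run for 3752 mm of rise at 1:18 is 3752 × 18 = 67536 mm.
7 intermediate landings contribute 7 × 1200 = 8400 mm.
Total developed length = 67536 + 8400 = 75936 mm.

75936 mm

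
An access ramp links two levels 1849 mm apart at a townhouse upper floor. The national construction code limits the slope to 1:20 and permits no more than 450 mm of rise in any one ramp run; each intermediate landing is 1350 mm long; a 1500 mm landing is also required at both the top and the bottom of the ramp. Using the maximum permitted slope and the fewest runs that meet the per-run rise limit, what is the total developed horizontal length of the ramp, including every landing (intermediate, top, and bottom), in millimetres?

1849 / 450 = 4.11, so 5 ramp runs are needed. That means 4 intermediate landings.
Horizontal run for 1849 mm of rise at 1:20 is 1849 × 20 = 36980 mm.
Intermediate landings: 4 × 1350 = 5400 mm.
Top and bottom landings: 2 × 1500 = 3000 mm.
Total = 36980 + 5400 + 3000 = 45380 mm.

45380 mm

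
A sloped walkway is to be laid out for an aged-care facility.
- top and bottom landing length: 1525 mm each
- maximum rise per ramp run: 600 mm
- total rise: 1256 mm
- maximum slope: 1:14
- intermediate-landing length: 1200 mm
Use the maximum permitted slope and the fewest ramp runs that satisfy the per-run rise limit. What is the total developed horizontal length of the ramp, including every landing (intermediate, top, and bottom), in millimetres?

23034 mm

1256 / 600 = 2.09, so 3 ramp runs are needed. That means 2 intermediate landings.
Horizontal run for 1256 mm of rise at 1:14 is 1256 × 14 = 17584 mm.
2 intermediate landings contribute 2 × 1200 = 2400 mm.
Top and bottom landings: 2 × 1525 = 3050 mm.
Total = 17584 + 2400 + 3050 = 23034 mm.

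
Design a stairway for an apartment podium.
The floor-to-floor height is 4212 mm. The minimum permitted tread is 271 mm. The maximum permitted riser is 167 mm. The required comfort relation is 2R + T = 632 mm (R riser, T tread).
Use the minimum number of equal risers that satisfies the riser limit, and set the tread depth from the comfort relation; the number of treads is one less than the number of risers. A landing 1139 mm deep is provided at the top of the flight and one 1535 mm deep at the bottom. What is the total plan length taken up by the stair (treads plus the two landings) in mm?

10374 mm

⌈4212/167⌉ = 26 risers.
R = 4212 ÷ 26 = 162 mm.
From 2R + T = 632: T = 632 − 324 = 308 mm.
Going = (26 − 1) × 308 = 7700 mm.
Enclosure = 7700 + 1139 + 1535 = 10374 mm.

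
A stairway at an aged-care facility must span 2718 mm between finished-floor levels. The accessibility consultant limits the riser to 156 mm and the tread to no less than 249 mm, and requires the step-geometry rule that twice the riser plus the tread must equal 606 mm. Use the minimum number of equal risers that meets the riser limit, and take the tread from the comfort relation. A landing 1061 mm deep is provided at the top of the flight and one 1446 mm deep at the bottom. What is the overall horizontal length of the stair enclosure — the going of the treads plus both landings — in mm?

At most 156 each: 2718/156 = 17.42, giving 18 risers.
Riser R = 2718 / 18 = 151 mm, within the 156 mm limit.
T = 606 − 2·151 = 304 mm, which satisfies the 249 mm minimum.
Going = (18 − 1) × 304 = 5168 mm.
Add landings: 5168 + 1061 + 1446 = 7675 mm.

7675 mm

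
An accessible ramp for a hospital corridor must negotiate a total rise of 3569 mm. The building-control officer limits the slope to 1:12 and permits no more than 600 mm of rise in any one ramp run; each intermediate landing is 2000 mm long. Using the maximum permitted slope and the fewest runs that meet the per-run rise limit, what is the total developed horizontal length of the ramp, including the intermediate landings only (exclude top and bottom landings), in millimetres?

52828 mm

3569 / 600 = 5.948 → round up to 6 ramp runs. That means 5 intermediate landings.
Ramp run (horizontal) at 1:12: 3569 × 12 = 42828 mm.
5 intermediate landings contribute 5 × 2000 = 10000 mm.
Total developed length = 42828 + 10000 = 52828 mm.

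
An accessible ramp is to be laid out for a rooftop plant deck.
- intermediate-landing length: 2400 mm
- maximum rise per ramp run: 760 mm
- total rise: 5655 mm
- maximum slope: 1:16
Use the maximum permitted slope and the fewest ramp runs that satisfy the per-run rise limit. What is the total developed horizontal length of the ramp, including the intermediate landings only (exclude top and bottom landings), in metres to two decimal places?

At most 760 each: 5655/760 = 7.44, giving 8 ramp runs. That means 7 intermediate landings.
Ramp run (horizontal) at 1:16: 5655 × 16 = 90480 mm.
7 intermediate landings contribute 7 × 2400 = 16800 mm.
Total developed length = 90480 + 16800 = 107280 mm.
= 107.28 m.

107.28 m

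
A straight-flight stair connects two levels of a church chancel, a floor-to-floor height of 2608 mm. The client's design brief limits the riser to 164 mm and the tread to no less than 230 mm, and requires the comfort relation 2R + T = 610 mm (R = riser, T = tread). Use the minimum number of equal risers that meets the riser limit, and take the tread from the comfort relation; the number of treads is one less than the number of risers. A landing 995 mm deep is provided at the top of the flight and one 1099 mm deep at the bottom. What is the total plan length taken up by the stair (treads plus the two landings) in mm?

At most 164 each: 2608/164 = 15.90, giving 16 risers.
Riser R = 2608 / 16 = 163 mm, within the 164 mm limit.
From 2R + T = 610: T = 610 − 326 = 284 mm.
Going = (16 − 1) × 284 = 4260 mm.
Add landings: 4260 + 995 + 1099 = 6354 mm.

6354 mm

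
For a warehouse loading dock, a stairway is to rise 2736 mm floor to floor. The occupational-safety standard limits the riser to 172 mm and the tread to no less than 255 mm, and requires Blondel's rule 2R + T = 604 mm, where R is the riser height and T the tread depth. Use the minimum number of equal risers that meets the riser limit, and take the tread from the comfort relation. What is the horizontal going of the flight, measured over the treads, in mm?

3930 mm

2736 / 172 = 15.907 → round up to 16 risers.
R = 2736 ÷ 16 = 171 mm.
Tread T = 604 − 2 × 171 = 262 mm (≥ 255 mm).
16 risers give 15 treads; going = 15 × 262 = 3930 mm.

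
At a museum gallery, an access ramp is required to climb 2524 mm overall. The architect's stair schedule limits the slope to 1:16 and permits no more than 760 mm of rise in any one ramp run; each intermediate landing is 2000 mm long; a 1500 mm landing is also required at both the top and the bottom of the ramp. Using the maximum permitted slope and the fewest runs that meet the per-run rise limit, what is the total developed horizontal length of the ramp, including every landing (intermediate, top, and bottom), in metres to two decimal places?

⌈2524/760⌉ = 4 ramp runs. That means 3 intermediate landings.
Horizontal run for 2524 mm of rise at 1:16 is 2524 × 16 = 40384 mm.
3 intermediate landings contribute 3 × 2000 = 6000 mm.
Top and bottom landings: 2 × 1500 = 3000 mm.
Total = 40384 + 6000 + 3000 = 49384 mm.
= 49.38 m.

49.38 m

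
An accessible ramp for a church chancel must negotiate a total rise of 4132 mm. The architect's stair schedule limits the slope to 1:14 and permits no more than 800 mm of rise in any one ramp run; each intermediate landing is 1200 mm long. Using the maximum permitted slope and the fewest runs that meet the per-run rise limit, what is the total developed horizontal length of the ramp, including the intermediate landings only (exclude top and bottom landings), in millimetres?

63848 mm

At most 800 each: 4132/800 = 5.17, giving 6 ramp runs. That means 5 intermediate landings.
Horizontal run for 4132 mm of rise at 1:14 is 4132 × 14 = 57848 mm.
Intermediate landings: 5 × 1200 = 6000 mm.
Total developed length = 57848 + 6000 = 63848 mm.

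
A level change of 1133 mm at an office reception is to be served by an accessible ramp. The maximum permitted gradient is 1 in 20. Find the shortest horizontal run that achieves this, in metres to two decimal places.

22.66 m

At 1:20 the run is 20 × 1133 = 22660 mm.
22660 mm = 22.66 m.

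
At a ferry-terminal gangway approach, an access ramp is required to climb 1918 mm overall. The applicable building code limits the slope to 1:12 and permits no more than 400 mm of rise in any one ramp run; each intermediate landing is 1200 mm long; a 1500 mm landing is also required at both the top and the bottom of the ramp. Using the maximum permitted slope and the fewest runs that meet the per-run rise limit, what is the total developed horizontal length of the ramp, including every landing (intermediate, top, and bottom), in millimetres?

30816 mm

1918 / 400 = 4.79, so 5 ramp runs are needed. That means 4 intermediate landings.
Horizontal run for 1918 mm of rise at 1:12 is 1918 × 12 = 23016 mm.
Intermediate landings: 4 × 1200 = 4800 mm.
Top and bottom landings: 2 × 1500 = 3000 mm.
Total = 23016 + 4800 + 3000 = 30816 mm.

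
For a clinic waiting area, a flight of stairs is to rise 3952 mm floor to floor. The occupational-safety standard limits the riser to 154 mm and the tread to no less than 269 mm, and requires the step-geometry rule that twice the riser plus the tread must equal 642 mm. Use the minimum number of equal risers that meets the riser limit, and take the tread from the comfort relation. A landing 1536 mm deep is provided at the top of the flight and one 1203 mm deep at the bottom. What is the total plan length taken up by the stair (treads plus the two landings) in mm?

11189 mm

3952 / 154 = 25.66, so 26 risers are needed.
Each riser is 3952/26 = 152 mm (≤ 154 mm).
Tread T = 642 − 2 × 152 = 338 mm (≥ 269 mm).
Treads = 26 − 1 = 25; going = 25 × 338 = 8450 mm.
Add landings: 8450 + 1536 + 1203 = 11189 mm.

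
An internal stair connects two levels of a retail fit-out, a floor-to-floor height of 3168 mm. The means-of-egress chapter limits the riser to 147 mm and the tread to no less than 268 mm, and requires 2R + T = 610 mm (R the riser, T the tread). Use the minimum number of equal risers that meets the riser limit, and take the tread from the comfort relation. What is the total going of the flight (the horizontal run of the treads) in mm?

6762 mm

3168 / 147 = 21.55, so 22 risers are needed.
Each riser is 3168/22 = 144 mm (≤ 147 mm).
T = 610 − 2·144 = 322 mm, which satisfies the 268 mm minimum.
Going = (22 − 1) × 322 = 6762 mm.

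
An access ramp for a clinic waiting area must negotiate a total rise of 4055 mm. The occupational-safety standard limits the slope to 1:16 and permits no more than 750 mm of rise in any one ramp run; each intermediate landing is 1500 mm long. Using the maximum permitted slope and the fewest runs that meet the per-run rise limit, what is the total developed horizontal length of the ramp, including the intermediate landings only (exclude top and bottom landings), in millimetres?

72380 mm

At most 750 each: 4055/750 = 5.41, giving 6 ramp runs. That means 5 intermediate landings.
Ramp run (horizontal) at 1:16: 4055 × 16 = 64880 mm.
Intermediate landings: 5 × 1500 = 7500 mm.
Developed length = 64880 + 7500 = 72380 mm.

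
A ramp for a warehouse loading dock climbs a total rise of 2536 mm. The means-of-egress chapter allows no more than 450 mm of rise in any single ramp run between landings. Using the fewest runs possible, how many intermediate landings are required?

5 intermediate landings

At most 450 each: 2536/450 = 5.64, giving 6 ramp runs.
6 runs are separated by 5 intermediate landings.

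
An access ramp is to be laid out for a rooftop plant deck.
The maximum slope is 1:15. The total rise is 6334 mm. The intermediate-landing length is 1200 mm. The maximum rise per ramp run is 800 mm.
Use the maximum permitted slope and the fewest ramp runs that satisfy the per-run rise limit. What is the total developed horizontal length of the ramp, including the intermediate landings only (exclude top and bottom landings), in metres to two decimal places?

6334 / 800 = 7.92, so 8 ramp runs are needed. That means 7 intermediate landings.
Ramp run (horizontal) at 1:15: 6334 × 15 = 95010 mm.
Intermediate landings: 7 × 1200 = 8400 mm.
Developed length = 95010 + 8400 = 103410 mm.
= 103.41 m.

103.41 m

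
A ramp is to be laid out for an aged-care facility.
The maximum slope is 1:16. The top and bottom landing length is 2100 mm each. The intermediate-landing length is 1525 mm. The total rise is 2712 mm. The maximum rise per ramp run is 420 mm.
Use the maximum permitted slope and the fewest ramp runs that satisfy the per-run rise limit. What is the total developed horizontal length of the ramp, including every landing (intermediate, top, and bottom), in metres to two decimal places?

⌈2712/420⌉ = 7 ramp runs. That means 6 intermediate landings.
Ramp run (horizontal) at 1:16: 2712 × 16 = 43392 mm.
Intermediate landings: 6 × 1525 = 9150 mm.
Top and bottom landings: 2 × 2100 = 4200 mm.
Total = 43392 + 9150 + 4200 = 56742 mm.
= 56.74 m.

56.74 m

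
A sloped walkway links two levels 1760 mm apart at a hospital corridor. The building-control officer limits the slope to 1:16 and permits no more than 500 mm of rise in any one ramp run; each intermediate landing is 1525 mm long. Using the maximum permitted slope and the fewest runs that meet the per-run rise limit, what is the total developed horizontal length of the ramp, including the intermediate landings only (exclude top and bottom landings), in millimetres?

1760 / 500 = 3.52, so 4 ramp runs are needed. That means 3 intermediate landings.
Horizontal run for 1760 mm of rise at 1:16 is 1760 × 16 = 28160 mm.
Intermediate landings: 3 × 1525 = 4575 mm.
Total developed length = 28160 + 4575 = 32735 mm.

32735 mm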